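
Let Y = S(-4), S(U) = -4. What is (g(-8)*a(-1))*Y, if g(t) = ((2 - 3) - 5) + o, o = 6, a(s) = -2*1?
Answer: 0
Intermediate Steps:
Y = -4
a(s) = -2
g(t) = 0 (g(t) = ((2 - 3) - 5) + 6 = (-1 - 5) + 6 = -6 + 6 = 0)
(g(-8)*a(-1))*Y = (0*(-2))*(-4) = 0*(-4) = 0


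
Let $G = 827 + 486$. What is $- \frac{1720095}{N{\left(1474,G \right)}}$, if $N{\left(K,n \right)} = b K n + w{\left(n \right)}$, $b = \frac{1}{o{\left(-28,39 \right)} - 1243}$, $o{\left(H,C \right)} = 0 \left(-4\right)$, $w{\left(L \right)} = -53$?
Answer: $\frac{194370735}{181931} \approx 1068.4$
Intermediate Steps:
$G = 1313$
$o{\left(H,C \right)} = 0$
$b = - \frac{1}{1243}$ ($b = \frac{1}{0 - 1243} = \frac{1}{-1243} = - \frac{1}{1243} \approx -0.00080451$)
$N{\left(K,n \right)} = -53 - \frac{K n}{1243}$ ($N{\left(K,n \right)} = - \frac{K}{1243} n - 53 = - \frac{K n}{1243} - 53 = -53 - \frac{K n}{1243}$)
$- \frac{1720095}{N{\left(1474,G \right)}} = - \frac{1720095}{-53 - \frac{134}{113} \cdot 1313} = - \frac{1720095}{-53 - \frac{175942}{113}} = - \frac{1720095}{- \frac{181931}{113}} = \left(-1720095\right) \left(- \frac{113}{181931}\right) = \frac{194370735}{181931}$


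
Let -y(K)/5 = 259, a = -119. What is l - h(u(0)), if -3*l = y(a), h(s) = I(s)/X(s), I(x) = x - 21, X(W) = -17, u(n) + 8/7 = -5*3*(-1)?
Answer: 153955/357 ≈ 431.25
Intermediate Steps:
u(n) = 97/7 (u(n) = -8/7 - 5*3*(-1) = -8/7 - 15*(-1) = -8/7 + 15 = 97/7)
I(x) = -21 + x
h(s) = 21/17 - s/17 (h(s) = (-21 + s)/(-17) = (-21 + s)*(-1/17) = 21/17 - s/17)
y(K) = -1295 (y(K) = -5*259 = -1295)
l = 1295/3 (l = -⅓*(-1295) = 1295/3 ≈ 431.67)
l - h(u(0)) = 1295/3 - (21/17 - 1/17*97/7) = 1295/3 - (21/17 - 97/119) = 1295/3 - 1*50/119 = 1295/3 - 50/119 = 153955/357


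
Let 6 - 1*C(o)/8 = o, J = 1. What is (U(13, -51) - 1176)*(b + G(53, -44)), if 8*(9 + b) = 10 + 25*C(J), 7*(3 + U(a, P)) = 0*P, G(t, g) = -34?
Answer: -392607/4 ≈ -98152.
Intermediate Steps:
C(o) = 48 - 8*o
U(a, P) = -3 (U(a, P) = -3 + (0*P)/7 = -3 + (1/7)*0 = -3 + 0 = -3)
b = 469/4 (b = -9 + (10 + 25*(48 - 8*1))/8 = -9 + (10 + 25*(48 - 8))/8 = -9 + (10 + 25*40)/8 = -9 + (10 + 1000)/8 = -9 + (1/8)*1010 = -9 + 505/4 = 469/4 ≈ 117.25)
(U(13, -51) - 1176)*(b + G(53, -44)) = (-3 - 1176)*(469/4 - 34) = -1179*333/4 = -392607/4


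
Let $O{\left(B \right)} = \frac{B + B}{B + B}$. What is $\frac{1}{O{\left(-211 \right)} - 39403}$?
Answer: $- \frac{1}{39402} \approx -2.5379 \cdot 10^{-5}$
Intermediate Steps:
$O{\left(B \right)} = 1$ ($O{\left(B \right)} = \frac{2 B}{2 B} = 2 B \frac{1}{2 B} = 1$)
$\frac{1}{O{\left(-211 \right)} - 39403} = \frac{1}{1 - 39403} = \frac{1}{-39402} = - \frac{1}{39402}$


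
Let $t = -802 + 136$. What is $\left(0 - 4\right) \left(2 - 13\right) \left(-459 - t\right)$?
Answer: $9108$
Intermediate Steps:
$t = -666$
$\left(0 - 4\right) \left(2 - 13\right) \left(-459 - t\right) = \left(0 - 4\right) \left(2 - 13\right) \left(-459 - -666\right) = \left(-4\right) \left(-11\right) \left(-459 + 666\right) = 44 \cdot 207 = 9108$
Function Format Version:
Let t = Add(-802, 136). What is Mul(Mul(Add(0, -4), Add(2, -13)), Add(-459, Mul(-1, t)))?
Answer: 9108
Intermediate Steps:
t = -666
Mul(Mul(Add(0, -4), Add(2, -13)), Add(-459, Mul(-1, t))) = Mul(Mul(Add(0, -4), Add(2, -13)), Add(-459, Mul(-1, -666))) = Mul(Mul(-4, -11), Add(-459, 666)) = Mul(44, 207) = 9108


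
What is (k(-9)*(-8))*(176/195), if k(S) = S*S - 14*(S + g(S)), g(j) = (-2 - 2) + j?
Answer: -547712/195 ≈ -2808.8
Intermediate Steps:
g(j) = -4 + j
k(S) = 56 + S² - 28*S (k(S) = S*S - 14*(S + (-4 + S)) = S² - 14*(-4 + 2*S) = S² + (56 - 28*S) = 56 + S² - 28*S)
(k(-9)*(-8))*(176/195) = ((56 + (-9)² - 28*(-9))*(-8))*(176/195) = ((56 + 81 + 252)*(-8))*(176*(1/195)) = (389*(-8))*(176/195) = -3112*176/195 = -547712/195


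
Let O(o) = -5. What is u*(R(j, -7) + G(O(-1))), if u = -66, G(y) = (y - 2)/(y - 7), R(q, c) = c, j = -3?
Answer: 847/2 ≈ 423.50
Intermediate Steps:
G(y) = (-2 + y)/(-7 + y)
u*(R(j, -7) + G(O(-1))) = -66*(-7 + (-2 - 5)/(-7 - 5)) = -66*(-7 - 7/(-12)) = -66*(-7 - 1/12*(-7)) = -66*(-7 + 7/12) = -66*(-77/12) = 847/2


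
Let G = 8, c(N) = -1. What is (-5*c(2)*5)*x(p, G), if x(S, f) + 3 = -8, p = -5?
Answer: -275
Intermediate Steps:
x(S, f) = -11 (x(S, f) = -3 - 8 = -11)
(-5*c(2)*5)*x(p, G) = -(-5)*5*(-11) = -5*(-5)*(-11) = 25*(-11) = -275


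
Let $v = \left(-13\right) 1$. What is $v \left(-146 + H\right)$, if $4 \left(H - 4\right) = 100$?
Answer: $1521$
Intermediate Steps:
$H = 29$ ($H = 4 + \frac{1}{4} \cdot 100 = 4 + 25 = 29$)
$v = -13$
$v \left(-146 + H\right) = - 13 \left(-146 + 29\right) = \left(-13\right) \left(-117\right) = 1521$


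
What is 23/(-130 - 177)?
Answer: -23/307 ≈ -0.074919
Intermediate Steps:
23/(-130 - 177) = 23/(-307) = -1/307*23 = -23/307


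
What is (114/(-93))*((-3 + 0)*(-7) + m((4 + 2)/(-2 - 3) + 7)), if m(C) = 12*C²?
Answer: -403446/775 ≈ -520.58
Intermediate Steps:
(114/(-93))*((-3 + 0)*(-7) + m((4 + 2)/(-2 - 3) + 7)) = (114/(-93))*((-3 + 0)*(-7) + 12*((4 + 2)/(-2 - 3) + 7)²) = (114*(-1/93))*(-3*(-7) + 12*(6/(-5) + 7)²) = -38*(21 + 12*(6*(-⅕) + 7)²)/31 = -38*(21 + 12*(-6/5 + 7)²)/31 = -38*(21 + 12*(29/5)²)/31 = -38*(21 + 12*(841/25))/31 = -38*(21 + 10092/25)/31 = -38/31*10617/25 = -403446/775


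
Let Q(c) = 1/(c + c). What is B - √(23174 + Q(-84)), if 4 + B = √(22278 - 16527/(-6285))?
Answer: -4 - √163515702/84 + √97790240305/2095 ≈ -6.9631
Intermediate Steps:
Q(c) = 1/(2*c)
B = -4 + √97790240305/2095 (B = -4 + √(22278 - 16527/(-6285)) = -4 + √(22278 - 16527*(-1/6285)) = -4 + √(22278 + 5509/2095) = -4 + √(46677919/2095) = -4 + √97790240305/2095 ≈ 145.27)
B - √(23174 + Q(-84)) = (-4 + √97790240305/2095) - √(23174 + (½)/(-84)) = (-4 + √97790240305/2095) - √(23174 + (½)*(-1/84)) = (-4 + √97790240305/2095) - √(23174 - 1/168) = (-4 + √97790240305/2095) - √(3893231/168) = (-4 + √97790240305/2095) - √163515702/84 = -4 - √163515702/84 + √97790240305/2095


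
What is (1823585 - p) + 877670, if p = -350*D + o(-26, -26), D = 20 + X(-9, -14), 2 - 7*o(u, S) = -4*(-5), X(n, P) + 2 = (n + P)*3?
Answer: 18783853/7 ≈ 2.6834e+6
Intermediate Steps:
X(n, P) = -2 + 3*P + 3*n (X(n, P) = -2 + (n + P)*3 = -2 + (P + n)*3 = -2 + (3*P + 3*n) = -2 + 3*P + 3*n)
o(u, S) = -18/7 (o(u, S) = 2/7 - (-4)*(-5)/7 = 2/7 - ⅐*20 = 2/7 - 20/7 = -18/7)
D = -51 (D = 20 + (-2 + 3*(-14) + 3*(-9)) = 20 + (-2 - 42 - 27) = 20 - 71 = -51)
p = 124932/7 (p = -350*(-51) - 18/7 = 17850 - 18/7 = 124932/7 ≈ 17847.)
(1823585 - p) + 877670 = (1823585 - 1*124932/7) + 877670 = (1823585 - 124932/7) + 877670 = 12640163/7 + 877670 = 18783853/7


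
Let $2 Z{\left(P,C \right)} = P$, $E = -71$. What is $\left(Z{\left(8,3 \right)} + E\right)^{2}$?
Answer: $4489$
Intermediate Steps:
$Z{\left(P,C \right)} = \frac{P}{2}$
$\left(Z{\left(8,3 \right)} + E\right)^{2} = \left(\frac{1}{2} \cdot 8 - 71\right)^{2} = \left(4 - 71\right)^{2} = \left(-67\right)^{2} = 4489$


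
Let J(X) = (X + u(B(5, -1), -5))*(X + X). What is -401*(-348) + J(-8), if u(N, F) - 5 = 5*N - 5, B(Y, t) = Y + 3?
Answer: 139036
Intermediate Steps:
B(Y, t) = 3 + Y
u(N, F) = 5*N (u(N, F) = 5 + (5*N - 5) = 5 + (-5 + 5*N) = 5*N)
J(X) = 2*X*(40 + X) (J(X) = (X + 5*(3 + 5))*(X + X) = (X + 5*8)*(2*X) = (X + 40)*(2*X) = (40 + X)*(2*X) = 2*X*(40 + X))
-401*(-348) + J(-8) = -401*(-348) + 2*(-8)*(40 - 8) = 139548 + 2*(-8)*32 = 139548 - 512 = 139036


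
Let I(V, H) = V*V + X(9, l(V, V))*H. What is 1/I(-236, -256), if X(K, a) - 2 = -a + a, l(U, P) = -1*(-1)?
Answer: 1/55184 ≈ 1.8121e-5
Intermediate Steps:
l(U, P) = 1
X(K, a) = 2 (X(K, a) = 2 + (-a + a) = 2 + 0 = 2)
I(V, H) = V² + 2*H (I(V, H) = V*V + 2*H = V² + 2*H)
1/I(-236, -256) = 1/((-236)² + 2*(-256)) = 1/(55696 - 512) = 1/55184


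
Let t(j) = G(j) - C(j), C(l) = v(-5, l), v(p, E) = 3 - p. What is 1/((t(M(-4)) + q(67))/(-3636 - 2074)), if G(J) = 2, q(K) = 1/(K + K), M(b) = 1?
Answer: 765140/803 ≈ 952.85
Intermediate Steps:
q(K) = 1/(2*K)
C(l) = 8 (C(l) = 3 - 1*(-5) = 3 + 5 = 8)
t(j) = -6 (t(j) = 2 - 1*8 = 2 - 8 = -6)
1/((t(M(-4)) + q(67))/(-3636 - 2074)) = 1/((-6 + (½)/67)/(-3636 - 2074)) = 1/((-6 + (½)*(1/67))/(-5710)) = 1/((-6 + 1/134)*(-1/5710)) = 1/(-803/134*(-1/5710)) = 1/(803/765140) = 765140/803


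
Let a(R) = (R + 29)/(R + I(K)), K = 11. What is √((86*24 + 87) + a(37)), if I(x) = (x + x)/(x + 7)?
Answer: 3*√1769063/86 ≈ 46.397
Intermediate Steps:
I(x) = 2*x/(7 + x) (I(x) = (2*x)/(7 + x) = 2*x/(7 + x))
a(R) = (29 + R)/(11/9 + R) (a(R) = (R + 29)/(R + 2*11/(7 + 11)) = (29 + R)/(R + 2*11/18) = (29 + R)/(R + 2*11*(1/18)) = (29 + R)/(R + 11/9) = (29 + R)/(11/9 + R))
√((86*24 + 87) + a(37)) = √((86*24 + 87) + 9*(29 + 37)/(11 + 9*37)) = √((2064 + 87) + 9*66/(11 + 333)) = √(2151 + 9*66/344) = √(2151 + 9*(1/344)*66) = √(2151 + 297/172) = √(370269/172) = 3*√1769063/86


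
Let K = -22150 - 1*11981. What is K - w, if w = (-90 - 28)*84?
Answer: -24219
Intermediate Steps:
w = -9912 (w = -118*84 = -9912)
K = -34131 (K = -22150 - 11981 = -34131)
K - w = -34131 - 1*(-9912) = -34131 + 9912 = -24219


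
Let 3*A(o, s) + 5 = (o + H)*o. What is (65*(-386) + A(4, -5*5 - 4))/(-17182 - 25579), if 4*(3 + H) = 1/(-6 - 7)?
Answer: 978524/1667679 ≈ 0.58676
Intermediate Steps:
H = -157/52 (H = -3 + 1/(4*(-6 - 7)) = -3 + (¼)/(-13) = -3 + (¼)*(-1/13) = -3 - 1/52 = -157/52 ≈ -3.0192)
A(o, s) = -5/3 + o*(-157/52 + o)/3 (A(o, s) = -5/3 + ((o - 157/52)*o)/3 = -5/3 + ((-157/52 + o)*o)/3 = -5/3 + (o*(-157/52 + o))/3 = -5/3 + o*(-157/52 + o)/3)
(65*(-386) + A(4, -5*5 - 4))/(-17182 - 25579) = (65*(-386) + (-5/3 - 157/156*4 + (⅓)*4²))/(-17182 - 25579) = (-25090 + (-5/3 - 157/39 + (⅓)*16))/(-42761) = (-25090 + (-5/3 - 157/39 + 16/3))*(-1/42761) = (-25090 - 14/39)*(-1/42761) = -978524/39*(-1/42761) = 978524/1667679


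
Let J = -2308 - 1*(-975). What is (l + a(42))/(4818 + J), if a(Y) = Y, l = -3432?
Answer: -678/697 ≈ -0.97274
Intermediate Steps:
J = -1333 (J = -2308 + 975 = -1333)
(l + a(42))/(4818 + J) = (-3432 + 42)/(4818 - 1333) = -3390/3485 = -3390*1/3485 = -678/697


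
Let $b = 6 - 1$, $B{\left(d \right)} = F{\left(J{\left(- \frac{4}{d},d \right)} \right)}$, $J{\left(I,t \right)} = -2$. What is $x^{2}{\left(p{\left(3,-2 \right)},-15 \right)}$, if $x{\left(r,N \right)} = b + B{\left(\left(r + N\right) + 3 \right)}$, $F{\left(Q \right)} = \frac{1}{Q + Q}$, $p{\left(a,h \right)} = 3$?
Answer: $\frac{361}{16} \approx 22.563$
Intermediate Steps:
$F{\left(Q \right)} = \frac{1}{2 Q}$
$B{\left(d \right)} = - \frac{1}{4}$ ($B{\left(d \right)} = \frac{1}{2 \left(-2\right)} = \frac{1}{2} \left(- \frac{1}{2}\right) = - \frac{1}{4}$)
$b = 5$
$x{\left(r,N \right)} = \frac{19}{4}$ ($x{\left(r,N \right)} = 5 - \frac{1}{4} = \frac{19}{4}$)
$x^{2}{\left(p{\left(3,-2 \right)},-15 \right)} = \left(\frac{19}{4}\right)^{2} = \frac{361}{16}$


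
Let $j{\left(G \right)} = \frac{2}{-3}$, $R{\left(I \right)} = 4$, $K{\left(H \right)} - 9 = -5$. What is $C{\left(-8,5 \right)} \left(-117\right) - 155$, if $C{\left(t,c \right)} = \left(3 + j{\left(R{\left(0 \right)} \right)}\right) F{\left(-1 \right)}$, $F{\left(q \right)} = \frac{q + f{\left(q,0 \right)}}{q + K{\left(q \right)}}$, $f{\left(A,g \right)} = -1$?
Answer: $27$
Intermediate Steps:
$K{\left(H \right)} = 4$ ($K{\left(H \right)} = 9 - 5 = 4$)
$j{\left(G \right)} = - \frac{2}{3}$ ($j{\left(G \right)} = 2 \left(- \frac{1}{3}\right) = - \frac{2}{3}$)
$F{\left(q \right)} = \frac{-1 + q}{4 + q}$ ($F{\left(q \right)} = \frac{q - 1}{q + 4} = \frac{-1 + q}{4 + q}$)
$C{\left(t,c \right)} = - \frac{14}{9}$ ($C{\left(t,c \right)} = \left(3 - \frac{2}{3}\right) \frac{-1 - 1}{4 - 1} = \frac{7 \cdot \frac{1}{3} \left(-2\right)}{3} = \frac{7}{3} \left(- \frac{2}{3}\right) = - \frac{14}{9}$)
$C{\left(-8,5 \right)} \left(-117\right) - 155 = \left(- \frac{14}{9}\right) \left(-117\right) - 155 = 182 - 155 = 27$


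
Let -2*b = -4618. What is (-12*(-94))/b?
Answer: 1128/2309 ≈ 0.48852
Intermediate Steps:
b = 2309 (b = -½*(-4618) = 2309)
(-12*(-94))/b = -12*(-94)/2309 = 1128*(1/2309) = 1128/2309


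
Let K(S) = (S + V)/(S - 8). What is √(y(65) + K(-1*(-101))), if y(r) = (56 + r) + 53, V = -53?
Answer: √167710/31 ≈ 13.210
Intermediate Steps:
K(S) = (-53 + S)/(-8 + S) (K(S) = (S - 53)/(S - 8) = (-53 + S)/(-8 + S))
y(r) = 109 + r
√(y(65) + K(-1*(-101))) = √((109 + 65) + (-53 - 1*(-101))/(-8 - 1*(-101))) = √(174 + (-53 + 101)/(-8 + 101)) = √(174 + 48/93) = √(174 + (1/93)*48) = √(174 + 16/31) = √(5410/31) = √167710/31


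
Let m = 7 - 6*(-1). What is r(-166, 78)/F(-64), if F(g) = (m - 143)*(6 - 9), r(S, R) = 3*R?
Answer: ⅗ ≈ 0.60000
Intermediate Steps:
m = 13 (m = 7 + 6 = 13)
F(g) = 390 (F(g) = (13 - 143)*(6 - 9) = -130*(-3) = 390)
r(-166, 78)/F(-64) = (3*78)/390 = 234*(1/390) = ⅗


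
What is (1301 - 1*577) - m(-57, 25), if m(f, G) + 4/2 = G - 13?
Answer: 714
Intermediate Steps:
m(f, G) = -15 + G (m(f, G) = -2 + (G - 13) = -2 + (-13 + G) = -15 + G)
(1301 - 1*577) - m(-57, 25) = (1301 - 1*577) - (-15 + 25) = (1301 - 577) - 1*10 = 724 - 10 = 714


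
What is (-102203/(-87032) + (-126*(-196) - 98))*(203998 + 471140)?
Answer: 722706650070891/43516 ≈ 1.6608e+10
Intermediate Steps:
(-102203/(-87032) + (-126*(-196) - 98))*(203998 + 471140) = (-102203*(-1/87032) + (24696 - 98))*675138 = (102203/87032 + 24598)*675138 = (2140915339/87032)*675138 = 722706650070891/43516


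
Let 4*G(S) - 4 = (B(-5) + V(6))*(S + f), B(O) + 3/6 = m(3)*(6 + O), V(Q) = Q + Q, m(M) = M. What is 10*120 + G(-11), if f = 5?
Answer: 4717/4 ≈ 1179.3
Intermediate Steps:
V(Q) = 2*Q
B(O) = 35/2 + 3*O (B(O) = -1/2 + 3*(6 + O) = -1/2 + (18 + 3*O) = 35/2 + 3*O)
G(S) = 153/8 + 29*S/8 (G(S) = 1 + (((35/2 + 3*(-5)) + 2*6)*(S + 5))/4 = 1 + (((35/2 - 15) + 12)*(5 + S))/4 = 1 + ((5/2 + 12)*(5 + S))/4 = 1 + (29*(5 + S)/2)/4 = 1 + (145/2 + 29*S/2)/4 = 1 + (145/8 + 29*S/8) = 153/8 + 29*S/8)
10*120 + G(-11) = 10*120 + (153/8 + (29/8)*(-11)) = 1200 + (153/8 - 319/8) = 1200 - 83/4 = 4717/4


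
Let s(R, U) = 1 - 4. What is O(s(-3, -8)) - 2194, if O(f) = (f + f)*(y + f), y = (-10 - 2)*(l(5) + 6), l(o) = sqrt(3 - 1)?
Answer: -1744 + 72*sqrt(2) ≈ -1642.2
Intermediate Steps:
l(o) = sqrt(2)
s(R, U) = -3
y = -72 - 12*sqrt(2) (y = (-10 - 2)*(sqrt(2) + 6) = -12*(6 + sqrt(2)) = -72 - 12*sqrt(2) ≈ -88.971)
O(f) = 2*f*(-72 + f - 12*sqrt(2)) (O(f) = (f + f)*((-72 - 12*sqrt(2)) + f) = (2*f)*(-72 + f - 12*sqrt(2)) = 2*f*(-72 + f - 12*sqrt(2)))
O(s(-3, -8)) - 2194 = 2*(-3)*(-72 - 3 - 12*sqrt(2)) - 2194 = 2*(-3)*(-75 - 12*sqrt(2)) - 2194 = (450 + 72*sqrt(2)) - 2194 = -1744 + 72*sqrt(2)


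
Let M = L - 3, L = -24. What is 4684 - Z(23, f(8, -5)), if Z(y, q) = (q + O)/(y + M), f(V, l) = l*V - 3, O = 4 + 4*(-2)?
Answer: 18689/4 ≈ 4672.3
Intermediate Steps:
O = -4 (O = 4 - 8 = -4)
M = -27 (M = -24 - 3 = -27)
f(V, l) = -3 + V*l (f(V, l) = V*l - 3 = -3 + V*l)
Z(y, q) = (-4 + q)/(-27 + y) (Z(y, q) = (q - 4)/(y - 27) = (-4 + q)/(-27 + y))
4684 - Z(23, f(8, -5)) = 4684 - (-4 + (-3 + 8*(-5)))/(-27 + 23) = 4684 - (-4 + (-3 - 40))/(-4) = 4684 - (-1)*(-4 - 43)/4 = 4684 - (-1)*(-47)/4 = 4684 - 1*47/4 = 4684 - 47/4 = 18689/4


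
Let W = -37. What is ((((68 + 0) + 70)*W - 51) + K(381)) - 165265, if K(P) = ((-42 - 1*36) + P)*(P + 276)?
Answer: 28649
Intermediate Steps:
K(P) = (-78 + P)*(276 + P) (K(P) = ((-42 - 36) + P)*(276 + P) = (-78 + P)*(276 + P))
((((68 + 0) + 70)*W - 51) + K(381)) - 165265 = ((((68 + 0) + 70)*(-37) - 51) + (-21528 + 381² + 198*381)) - 165265 = (((68 + 70)*(-37) - 51) + (-21528 + 145161 + 75438)) - 165265 = ((138*(-37) - 51) + 199071) - 165265 = ((-5106 - 51) + 199071) - 165265 = (-5157 + 199071) - 165265 = 193914 - 165265 = 28649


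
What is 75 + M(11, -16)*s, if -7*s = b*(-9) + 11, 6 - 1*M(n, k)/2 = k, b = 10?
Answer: 4001/7 ≈ 571.57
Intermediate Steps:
M(n, k) = 12 - 2*k
s = 79/7 (s = -(10*(-9) + 11)/7 = -(-90 + 11)/7 = -⅐*(-79) = 79/7 ≈ 11.286)
75 + M(11, -16)*s = 75 + (12 - 2*(-16))*(79/7) = 75 + (12 + 32)*(79/7) = 75 + 44*(79/7) = 75 + 3476/7 = 4001/7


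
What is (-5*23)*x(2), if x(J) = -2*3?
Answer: 690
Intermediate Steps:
x(J) = -6
(-5*23)*x(2) = -5*23*(-6) = -115*(-6) = 690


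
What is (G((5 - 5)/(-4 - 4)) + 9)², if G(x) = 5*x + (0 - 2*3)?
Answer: 9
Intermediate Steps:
G(x) = -6 + 5*x (G(x) = 5*x + (0 - 6) = 5*x - 6 = -6 + 5*x)
(G((5 - 5)/(-4 - 4)) + 9)² = ((-6 + 5*((5 - 5)/(-4 - 4))) + 9)² = ((-6 + 5*(0/(-8))) + 9)² = ((-6 + 5*(0*(-⅛))) + 9)² = ((-6 + 5*0) + 9)² = ((-6 + 0) + 9)² = (-6 + 9)² = 3² = 9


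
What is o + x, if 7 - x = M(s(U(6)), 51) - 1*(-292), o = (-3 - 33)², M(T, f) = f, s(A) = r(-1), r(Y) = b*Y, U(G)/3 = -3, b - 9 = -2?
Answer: 960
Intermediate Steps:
b = 7 (b = 9 - 2 = 7)
U(G) = -9 (U(G) = 3*(-3) = -9)
r(Y) = 7*Y
s(A) = -7 (s(A) = 7*(-1) = -7)
o = 1296 (o = (-36)² = 1296)
x = -336 (x = 7 - (51 - 1*(-292)) = 7 - (51 + 292) = 7 - 1*343 = 7 - 343 = -336)
o + x = 1296 - 336 = 960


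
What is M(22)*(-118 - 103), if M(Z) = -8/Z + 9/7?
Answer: -15691/77 ≈ -203.78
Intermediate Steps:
M(Z) = 9/7 - 8/Z (M(Z) = -8/Z + 9*(1/7) = -8/Z + 9/7 = 9/7 - 8/Z)
M(22)*(-118 - 103) = (9/7 - 8/22)*(-118 - 103) = (9/7 - 8*1/22)*(-221) = (9/7 - 4/11)*(-221) = (71/77)*(-221) = -15691/77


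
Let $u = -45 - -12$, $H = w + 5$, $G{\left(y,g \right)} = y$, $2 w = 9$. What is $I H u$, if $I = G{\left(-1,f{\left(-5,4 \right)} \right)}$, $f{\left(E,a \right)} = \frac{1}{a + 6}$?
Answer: $\frac{627}{2} \approx 313.5$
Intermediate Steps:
$w = \frac{9}{2}$ ($w = \frac{1}{2} \cdot 9 = \frac{9}{2} \approx 4.5$)
$f{\left(E,a \right)} = \frac{1}{6 + a}$
$I = -1$
$H = \frac{19}{2}$ ($H = \frac{9}{2} + 5 = \frac{19}{2} \approx 9.5$)
$u = -33$ ($u = -45 + 12 = -33$)
$I H u = \left(-1\right) \frac{19}{2} \left(-33\right) = \left(- \frac{19}{2}\right) \left(-33\right) = \frac{627}{2}$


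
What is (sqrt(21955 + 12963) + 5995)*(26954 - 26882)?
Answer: 431640 + 72*sqrt(34918) ≈ 4.4509e+5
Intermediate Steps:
(sqrt(21955 + 12963) + 5995)*(26954 - 26882) = (sqrt(34918) + 5995)*72 = (5995 + sqrt(34918))*72 = 431640 + 72*sqrt(34918)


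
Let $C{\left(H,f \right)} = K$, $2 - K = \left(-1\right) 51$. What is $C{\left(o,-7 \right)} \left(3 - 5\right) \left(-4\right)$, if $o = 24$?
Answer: $424$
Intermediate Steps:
$K = 53$ ($K = 2 - \left(-1\right) 51 = 2 - -51 = 2 + 51 = 53$)
$C{\left(H,f \right)} = 53$
$C{\left(o,-7 \right)} \left(3 - 5\right) \left(-4\right) = 53 \left(3 - 5\right) \left(-4\right) = 53 \left(\left(-2\right) \left(-4\right)\right) = 53 \cdot 8 = 424$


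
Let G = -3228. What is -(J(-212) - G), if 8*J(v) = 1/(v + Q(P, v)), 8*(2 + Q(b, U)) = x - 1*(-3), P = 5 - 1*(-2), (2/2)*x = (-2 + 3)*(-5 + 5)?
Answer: -5516651/1709 ≈ -3228.0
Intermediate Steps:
x = 0 (x = (-2 + 3)*(-5 + 5) = 1*0 = 0)
P = 7 (P = 5 + 2 = 7)
Q(b, U) = -13/8 (Q(b, U) = -2 + (0 - 1*(-3))/8 = -2 + (0 + 3)/8 = -2 + (⅛)*3 = -2 + 3/8 = -13/8)
J(v) = 1/(8*(-13/8 + v)) (J(v) = 1/(8*(v - 13/8)) = 1/(8*(-13/8 + v)))
-(J(-212) - G) = -(1/(-13 + 8*(-212)) - 1*(-3228)) = -(1/(-13 - 1696) + 3228) = -(1/(-1709) + 3228) = -(-1/1709 + 3228) = -1*5516651/1709 = -5516651/1709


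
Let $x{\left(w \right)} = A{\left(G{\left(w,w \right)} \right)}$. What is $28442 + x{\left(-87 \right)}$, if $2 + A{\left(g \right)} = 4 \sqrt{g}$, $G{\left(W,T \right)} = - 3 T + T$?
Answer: $28440 + 4 \sqrt{174} \approx 28493.0$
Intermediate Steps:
$G{\left(W,T \right)} = - 2 T$
$A{\left(g \right)} = -2 + 4 \sqrt{g}$
$x{\left(w \right)} = -2 + 4 \sqrt{2} \sqrt{- w}$ ($x{\left(w \right)} = -2 + 4 \sqrt{- 2 w} = -2 + 4 \sqrt{2} \sqrt{- w}$)
$28442 + x{\left(-87 \right)} = 28442 - \left(2 - 4 \sqrt{2} \sqrt{\left(-1\right) \left(-87\right)}\right) = 28442 - \left(2 - 4 \sqrt{2} \sqrt{87}\right) = 28442 - \left(2 - 4 \sqrt{174}\right) = 28440 + 4 \sqrt{174}$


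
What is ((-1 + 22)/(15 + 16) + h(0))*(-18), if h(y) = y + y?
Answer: -378/31 ≈ -12.194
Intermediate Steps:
h(y) = 2*y
((-1 + 22)/(15 + 16) + h(0))*(-18) = ((-1 + 22)/(15 + 16) + 2*0)*(-18) = (21/31 + 0)*(-18) = (21/31)*(-18) = -378/31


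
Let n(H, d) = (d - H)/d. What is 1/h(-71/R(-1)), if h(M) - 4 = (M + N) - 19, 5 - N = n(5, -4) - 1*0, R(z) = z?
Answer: 4/235 ≈ 0.017021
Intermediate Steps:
n(H, d) = (d - H)/d
N = 11/4 (N = 5 - ((-4 - 1*5)/(-4) - 1*0) = 5 - (-(-4 - 5)/4 + 0) = 5 - (-¼*(-9) + 0) = 5 - (9/4 + 0) = 5 - 1*9/4 = 5 - 9/4 = 11/4 ≈ 2.7500)
h(M) = -49/4 + M (h(M) = 4 + ((M + 11/4) - 19) = 4 + ((11/4 + M) - 19) = 4 + (-65/4 + M) = -49/4 + M)
1/h(-71/R(-1)) = 1/(-49/4 - 71/(-1)) = 1/(-49/4 - 71*(-1)) = 1/(-49/4 + 71) = 1/(235/4) = 4/235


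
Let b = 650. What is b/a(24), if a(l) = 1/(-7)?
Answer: -4550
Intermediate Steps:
a(l) = -1/7
b/a(24) = 650/(-1/7) = 650*(-7) = -4550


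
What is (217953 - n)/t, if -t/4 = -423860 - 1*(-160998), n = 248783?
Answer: -15415/525724 ≈ -0.029321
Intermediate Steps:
t = 1051448 (t = -4*(-423860 - 1*(-160998)) = -4*(-423860 + 160998) = -4*(-262862) = 1051448)
(217953 - n)/t = (217953 - 1*248783)/1051448 = (217953 - 248783)*(1/1051448) = -30830*1/1051448 = -15415/525724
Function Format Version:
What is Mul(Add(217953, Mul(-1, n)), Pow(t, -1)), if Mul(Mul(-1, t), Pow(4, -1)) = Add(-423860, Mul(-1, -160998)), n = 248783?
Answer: Rational(-15415, 525724) ≈ -0.029321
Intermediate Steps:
t = 1051448 (t = Mul(-4, Add(-423860, Mul(-1, -160998))) = Mul(-4, Add(-423860, 160998)) = Mul(-4, -262862) = 1051448)
Mul(Add(217953, Mul(-1, n)), Pow(t, -1)) = Mul(Add(217953, Mul(-1, 248783)), Pow(1051448, -1)) = Mul(Add(217953, -248783), Rational(1, 1051448)) = Mul(-30830, Rational(1, 1051448)) = Rational(-15415, 525724)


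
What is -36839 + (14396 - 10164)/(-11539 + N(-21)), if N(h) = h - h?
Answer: -425089453/11539 ≈ -36839.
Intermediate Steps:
N(h) = 0
-36839 + (14396 - 10164)/(-11539 + N(-21)) = -36839 + (14396 - 10164)/(-11539 + 0) = -36839 + 4232/(-11539) = -36839 + 4232*(-1/11539) = -36839 - 4232/11539 = -425089453/11539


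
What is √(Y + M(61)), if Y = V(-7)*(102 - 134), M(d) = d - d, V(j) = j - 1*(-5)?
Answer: 8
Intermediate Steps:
V(j) = 5 + j (V(j) = j + 5 = 5 + j)
M(d) = 0
Y = 64 (Y = (5 - 7)*(102 - 134) = -2*(-32) = 64)
√(Y + M(61)) = √(64 + 0) = √64 = 8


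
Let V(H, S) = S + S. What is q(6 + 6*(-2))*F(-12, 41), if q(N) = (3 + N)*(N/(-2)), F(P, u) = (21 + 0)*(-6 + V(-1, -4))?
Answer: 2646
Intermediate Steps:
V(H, S) = 2*S
F(P, u) = -294 (F(P, u) = (21 + 0)*(-6 + 2*(-4)) = 21*(-6 - 8) = 21*(-14) = -294)
q(N) = -N*(3 + N)/2 (q(N) = (3 + N)*(N*(-½)) = (3 + N)*(-N/2) = -N*(3 + N)/2)
q(6 + 6*(-2))*F(-12, 41) = -(6 + 6*(-2))*(3 + (6 + 6*(-2)))/2*(-294) = -(6 - 12)*(3 + (6 - 12))/2*(-294) = -½*(-6)*(3 - 6)*(-294) = -½*(-6)*(-3)*(-294) = -9*(-294) = 2646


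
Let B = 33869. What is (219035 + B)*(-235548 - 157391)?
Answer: -99375844856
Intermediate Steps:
(219035 + B)*(-235548 - 157391) = (219035 + 33869)*(-235548 - 157391) = 252904*(-392939) = -99375844856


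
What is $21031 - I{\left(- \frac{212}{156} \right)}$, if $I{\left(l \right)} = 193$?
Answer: $20838$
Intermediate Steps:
$21031 - I{\left(- \frac{212}{156} \right)} = 21031 - 193 = 20838$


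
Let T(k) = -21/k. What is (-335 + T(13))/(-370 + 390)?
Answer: -1094/65 ≈ -16.831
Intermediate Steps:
(-335 + T(13))/(-370 + 390) = (-335 - 21/13)/(-370 + 390) = (-335 - 21*1/13)/20 = (-335 - 21/13)*(1/20) = -4376/13*1/20 = -1094/65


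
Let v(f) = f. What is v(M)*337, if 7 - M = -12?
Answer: 6403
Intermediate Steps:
M = 19 (M = 7 - 1*(-12) = 7 + 12 = 19)
v(M)*337 = 19*337 = 6403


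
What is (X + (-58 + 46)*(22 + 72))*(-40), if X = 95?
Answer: 41320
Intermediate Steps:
(X + (-58 + 46)*(22 + 72))*(-40) = (95 + (-58 + 46)*(22 + 72))*(-40) = (95 - 12*94)*(-40) = (95 - 1128)*(-40) = -1033*(-40) = 41320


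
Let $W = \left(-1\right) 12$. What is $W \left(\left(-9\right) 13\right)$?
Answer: $1404$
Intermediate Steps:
$W = -12$
$W \left(\left(-9\right) 13\right) = - 12 \left(\left(-9\right) 13\right) = \left(-12\right) \left(-117\right) = 1404$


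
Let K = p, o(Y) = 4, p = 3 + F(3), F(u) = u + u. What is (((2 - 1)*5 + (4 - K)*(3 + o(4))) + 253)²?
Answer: 49729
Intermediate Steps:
F(u) = 2*u
p = 9 (p = 3 + 2*3 = 3 + 6 = 9)
K = 9
(((2 - 1)*5 + (4 - K)*(3 + o(4))) + 253)² = (((2 - 1)*5 + (4 - 1*9)*(3 + 4)) + 253)² = ((1*5 + (4 - 9)*7) + 253)² = ((5 - 5*7) + 253)² = ((5 - 35) + 253)² = (-30 + 253)² = 223² = 49729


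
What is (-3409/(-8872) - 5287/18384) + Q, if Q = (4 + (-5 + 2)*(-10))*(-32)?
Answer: -22180016729/20387856 ≈ -1087.9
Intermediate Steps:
Q = -1088 (Q = (4 - 3*(-10))*(-32) = (4 + 30)*(-32) = 34*(-32) = -1088)
(-3409/(-8872) - 5287/18384) + Q = (-3409/(-8872) - 5287/18384) - 1088 = (-3409*(-1/8872) - 5287*1/18384) - 1088 = (3409/8872 - 5287/18384) - 1088 = 1970599/20387856 - 1088 = -22180016729/20387856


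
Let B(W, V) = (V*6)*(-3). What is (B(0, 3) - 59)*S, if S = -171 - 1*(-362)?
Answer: -21583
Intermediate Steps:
S = 191 (S = -171 + 362 = 191)
B(W, V) = -18*V (B(W, V) = (6*V)*(-3) = -18*V)
(B(0, 3) - 59)*S = (-18*3 - 59)*191 = (-54 - 59)*191 = -113*191 = -21583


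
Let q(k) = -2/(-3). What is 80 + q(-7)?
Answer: 242/3 ≈ 80.667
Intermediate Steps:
q(k) = ⅔ (q(k) = -2*(-⅓) = ⅔)
80 + q(-7) = 80 + ⅔ = 242/3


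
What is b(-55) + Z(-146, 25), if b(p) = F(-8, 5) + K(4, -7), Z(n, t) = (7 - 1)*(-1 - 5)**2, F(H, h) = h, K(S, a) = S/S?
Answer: 222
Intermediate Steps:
K(S, a) = 1
Z(n, t) = 216 (Z(n, t) = 6*(-6)**2 = 6*36 = 216)
b(p) = 6 (b(p) = 5 + 1 = 6)
b(-55) + Z(-146, 25) = 6 + 216 = 222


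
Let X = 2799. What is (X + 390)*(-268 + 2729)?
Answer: 7848129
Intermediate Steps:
(X + 390)*(-268 + 2729) = (2799 + 390)*(-268 + 2729) = 3189*2461 = 7848129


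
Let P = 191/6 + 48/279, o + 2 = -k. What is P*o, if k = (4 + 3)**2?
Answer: -101201/62 ≈ -1632.3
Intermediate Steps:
k = 49 (k = 7**2 = 49)
o = -51 (o = -2 - 1*49 = -2 - 49 = -51)
P = 5953/186 (P = 191*(1/6) + 48*(1/279) = 191/6 + 16/93 = 5953/186 ≈ 32.005)
P*o = (5953/186)*(-51) = -101201/62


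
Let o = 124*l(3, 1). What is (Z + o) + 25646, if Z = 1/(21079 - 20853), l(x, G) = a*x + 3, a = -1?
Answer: 5795997/226 ≈ 25646.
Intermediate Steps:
l(x, G) = 3 - x (l(x, G) = -x + 3 = 3 - x)
Z = 1/226 ≈ 0.0044248
o = 0 (o = 124*(3 - 1*3) = 124*(3 - 3) = 124*0 = 0)
(Z + o) + 25646 = (1/226 + 0) + 25646 = 1/226 + 25646 = 5795997/226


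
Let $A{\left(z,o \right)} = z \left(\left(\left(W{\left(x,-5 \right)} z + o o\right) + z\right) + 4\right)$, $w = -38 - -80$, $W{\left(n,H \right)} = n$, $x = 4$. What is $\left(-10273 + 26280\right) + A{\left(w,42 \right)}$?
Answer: $99083$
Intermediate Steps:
$w = 42$ ($w = -38 + 80 = 42$)
$A{\left(z,o \right)} = z \left(4 + o^{2} + 5 z\right)$ ($A{\left(z,o \right)} = z \left(\left(\left(4 z + o o\right) + z\right) + 4\right) = z \left(\left(\left(4 z + o^{2}\right) + z\right) + 4\right) = z \left(\left(\left(o^{2} + 4 z\right) + z\right) + 4\right) = z \left(\left(o^{2} + 5 z\right) + 4\right) = z \left(4 + o^{2} + 5 z\right)$)
$\left(-10273 + 26280\right) + A{\left(w,42 \right)} = \left(-10273 + 26280\right) + 42 \left(4 + 42^{2} + 5 \cdot 42\right) = 16007 + 42 \left(4 + 1764 + 210\right) = 16007 + 42 \cdot 1978 = 16007 + 83076 = 99083$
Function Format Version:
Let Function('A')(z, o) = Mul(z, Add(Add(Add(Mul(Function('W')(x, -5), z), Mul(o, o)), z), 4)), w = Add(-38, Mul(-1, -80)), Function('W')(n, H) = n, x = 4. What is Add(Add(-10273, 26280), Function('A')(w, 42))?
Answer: 99083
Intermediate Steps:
w = 42 (w = Add(-38, 80) = 42)
Function('A')(z, o) = Mul(z, Add(4, Pow(o, 2), Mul(5, z))) (Function('A')(z, o) = Mul(z, Add(Add(Add(Mul(4, z), Mul(o, o)), z), 4)) = Mul(z, Add(Add(Add(Mul(4, z), Pow(o, 2)), z), 4)) = Mul(z, Add(Add(Add(Pow(o, 2), Mul(4, z)), z), 4)) = Mul(z, Add(Add(Pow(o, 2), Mul(5, z)), 4)) = Mul(z, Add(4, Pow(o, 2), Mul(5, z))))
Add(Add(-10273, 26280), Function('A')(w, 42)) = Add(Add(-10273, 26280), Mul(42, Add(4, Pow(42, 2), Mul(5, 42)))) = Add(16007, Mul(42, Add(4, 1764, 210))) = Add(16007, Mul(42, 1978)) = Add(16007, 83076) = 99083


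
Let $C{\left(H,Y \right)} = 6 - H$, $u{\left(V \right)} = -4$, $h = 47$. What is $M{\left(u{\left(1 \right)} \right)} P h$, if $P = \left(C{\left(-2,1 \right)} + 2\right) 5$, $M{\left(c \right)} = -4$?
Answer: $-9400$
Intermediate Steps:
$P = 50$ ($P = \left(\left(6 - -2\right) + 2\right) 5 = \left(\left(6 + 2\right) + 2\right) 5 = \left(8 + 2\right) 5 = 10 \cdot 5 = 50$)
$M{\left(u{\left(1 \right)} \right)} P h = \left(-4\right) 50 \cdot 47 = \left(-200\right) 47 = -9400$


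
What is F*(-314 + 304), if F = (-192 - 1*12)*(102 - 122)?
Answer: -40800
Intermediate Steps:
F = 4080 (F = (-192 - 12)*(-20) = -204*(-20) = 4080)
F*(-314 + 304) = 4080*(-314 + 304) = 4080*(-10) = -40800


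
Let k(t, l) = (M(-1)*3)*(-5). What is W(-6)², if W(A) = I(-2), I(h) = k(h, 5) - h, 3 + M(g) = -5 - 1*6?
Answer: 44944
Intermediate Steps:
M(g) = -14 (M(g) = -3 + (-5 - 1*6) = -3 + (-5 - 6) = -3 - 11 = -14)
k(t, l) = 210 (k(t, l) = -14*3*(-5) = -42*(-5) = 210)
I(h) = 210 - h
W(A) = 212 (W(A) = 210 - 1*(-2) = 210 + 2 = 212)
W(-6)² = 212² = 44944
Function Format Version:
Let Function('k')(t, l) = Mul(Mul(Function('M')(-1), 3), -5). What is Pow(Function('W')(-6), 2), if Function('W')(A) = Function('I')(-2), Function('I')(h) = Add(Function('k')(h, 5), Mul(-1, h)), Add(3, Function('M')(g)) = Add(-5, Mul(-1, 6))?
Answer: 44944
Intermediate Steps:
Function('M')(g) = -14 (Function('M')(g) = Add(-3, Add(-5, Mul(-1, 6))) = Add(-3, Add(-5, -6)) = Add(-3, -11) = -14)
Function('k')(t, l) = 210 (Function('k')(t, l) = Mul(Mul(-14, 3), -5) = Mul(-42, -5) = 210)
Function('I')(h) = Add(210, Mul(-1, h))
Function('W')(A) = 212 (Function('W')(A) = Add(210, Mul(-1, -2)) = Add(210, 2) = 212)
Pow(Function('W')(-6), 2) = Pow(212, 2) = 44944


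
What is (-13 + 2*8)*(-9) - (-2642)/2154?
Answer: -27758/1077 ≈ -25.773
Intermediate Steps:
(-13 + 2*8)*(-9) - (-2642)/2154 = (-13 + 16)*(-9) - (-2642)/2154 = 3*(-9) - 1*(-1321/1077) = -27 + 1321/1077 = -27758/1077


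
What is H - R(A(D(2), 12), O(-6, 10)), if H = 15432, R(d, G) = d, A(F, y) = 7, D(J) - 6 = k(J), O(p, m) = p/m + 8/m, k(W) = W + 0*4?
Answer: 15425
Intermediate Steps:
k(W) = W (k(W) = W + 0 = W)
O(p, m) = 8/m + p/m
D(J) = 6 + J
H - R(A(D(2), 12), O(-6, 10)) = 15432 - 1*7 = 15432 - 7 = 15425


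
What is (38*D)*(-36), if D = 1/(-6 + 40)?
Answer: -684/17 ≈ -40.235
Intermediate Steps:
D = 1/34 ≈ 0.029412
(38*D)*(-36) = (38*(1/34))*(-36) = (19/17)*(-36) = -684/17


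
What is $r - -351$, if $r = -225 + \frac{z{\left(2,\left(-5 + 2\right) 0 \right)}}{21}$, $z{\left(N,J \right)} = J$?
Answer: $126$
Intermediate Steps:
$r = -225$ ($r = -225 + \frac{\left(-5 + 2\right) 0}{21} = -225 + \left(-3\right) 0 \cdot \frac{1}{21} = -225 + 0 \cdot \frac{1}{21} = -225 + 0 = -225$)
$r - -351 = -225 - -351 = -225 + 351 = 126$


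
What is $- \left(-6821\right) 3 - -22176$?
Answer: $42639$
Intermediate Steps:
$- \left(-6821\right) 3 - -22176 = \left(-1\right) \left(-20463\right) + 22176 = 20463 + 22176 = 42639$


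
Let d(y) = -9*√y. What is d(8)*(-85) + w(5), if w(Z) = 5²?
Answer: 25 + 1530*√2 ≈ 2188.7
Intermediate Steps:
w(Z) = 25
d(8)*(-85) + w(5) = -18*√2*(-85) + 25 = 1530*√2 + 25 = 25 + 1530*√2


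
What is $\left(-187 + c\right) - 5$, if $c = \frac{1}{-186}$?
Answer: $- \frac{35713}{186} \approx -192.01$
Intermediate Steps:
$c = - \frac{1}{186} \approx -0.0053763$
$\left(-187 + c\right) - 5 = \left(-187 - \frac{1}{186}\right) - 5 = - \frac{34783}{186} - 5 = - \frac{35713}{186}$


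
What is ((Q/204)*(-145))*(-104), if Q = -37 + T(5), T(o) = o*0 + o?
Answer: -120640/51 ≈ -2365.5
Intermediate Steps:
T(o) = o (T(o) = 0 + o = o)
Q = -32 (Q = -37 + 5 = -32)
((Q/204)*(-145))*(-104) = (-32/204*(-145))*(-104) = (-32*1/204*(-145))*(-104) = -8/51*(-145)*(-104) = (1160/51)*(-104) = -120640/51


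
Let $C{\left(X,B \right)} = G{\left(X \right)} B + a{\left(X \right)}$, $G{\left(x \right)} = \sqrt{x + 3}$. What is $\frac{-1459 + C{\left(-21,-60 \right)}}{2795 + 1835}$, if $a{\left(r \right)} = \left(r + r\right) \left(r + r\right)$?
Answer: $\frac{61}{926} - \frac{18 i \sqrt{2}}{463} \approx 0.065875 - 0.05498 i$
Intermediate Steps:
$a{\left(r \right)} = 4 r^{2}$ ($a{\left(r \right)} = 2 r 2 r = 4 r^{2}$)
$G{\left(x \right)} = \sqrt{3 + x}$
$C{\left(X,B \right)} = 4 X^{2} + B \sqrt{3 + X}$ ($C{\left(X,B \right)} = \sqrt{3 + X} B + 4 X^{2} = B \sqrt{3 + X} + 4 X^{2} = 4 X^{2} + B \sqrt{3 + X}$)
$\frac{-1459 + C{\left(-21,-60 \right)}}{2795 + 1835} = \frac{-1459 + \left(4 \left(-21\right)^{2} - 60 \sqrt{3 - 21}\right)}{2795 + 1835} = \frac{-1459 + \left(4 \cdot 441 - 60 \sqrt{-18}\right)}{4630} = \left(-1459 + \left(1764 - 60 \cdot 3 i \sqrt{2}\right)\right) \frac{1}{4630} = \left(-1459 + \left(1764 - 180 i \sqrt{2}\right)\right) \frac{1}{4630} = \left(305 - 180 i \sqrt{2}\right) \frac{1}{4630} = \frac{61}{926} - \frac{18 i \sqrt{2}}{463}$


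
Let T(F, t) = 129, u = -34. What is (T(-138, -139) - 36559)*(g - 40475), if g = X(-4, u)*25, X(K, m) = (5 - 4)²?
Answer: 1473593500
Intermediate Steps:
X(K, m) = 1 (X(K, m) = 1² = 1)
g = 25 (g = 1*25 = 25)
(T(-138, -139) - 36559)*(g - 40475) = (129 - 36559)*(25 - 40475) = -36430*(-40450) = 1473593500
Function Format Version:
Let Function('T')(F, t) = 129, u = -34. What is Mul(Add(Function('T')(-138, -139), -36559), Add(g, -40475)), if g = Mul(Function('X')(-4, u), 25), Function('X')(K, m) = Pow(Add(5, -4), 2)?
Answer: 1473593500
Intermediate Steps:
Function('X')(K, m) = 1 (Function('X')(K, m) = Pow(1, 2) = 1)
g = 25 (g = Mul(1, 25) = 25)
Mul(Add(Function('T')(-138, -139), -36559), Add(g, -40475)) = Mul(Add(129, -36559), Add(25, -40475)) = Mul(-36430, -40450) = 1473593500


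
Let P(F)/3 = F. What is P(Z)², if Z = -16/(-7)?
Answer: 2304/49 ≈ 47.020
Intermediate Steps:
Z = 16/7 (Z = -16*(-⅐) = 16/7 ≈ 2.2857)
P(F) = 3*F
P(Z)² = (3*(16/7))² = (48/7)² = 2304/49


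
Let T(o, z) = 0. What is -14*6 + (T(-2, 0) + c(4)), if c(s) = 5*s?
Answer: -64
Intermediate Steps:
-14*6 + (T(-2, 0) + c(4)) = -14*6 + (0 + 5*4) = -84 + (0 + 20) = -84 + 20 = -64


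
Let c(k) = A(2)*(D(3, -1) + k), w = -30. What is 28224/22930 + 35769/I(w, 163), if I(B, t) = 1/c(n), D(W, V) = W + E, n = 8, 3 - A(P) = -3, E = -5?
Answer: 14763311172/11465 ≈ 1.2877e+6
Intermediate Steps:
A(P) = 6 (A(P) = 3 - 1*(-3) = 3 + 3 = 6)
D(W, V) = -5 + W (D(W, V) = W - 5 = -5 + W)
c(k) = -12 + 6*k (c(k) = 6*((-5 + 3) + k) = 6*(-2 + k) = -12 + 6*k)
I(B, t) = 1/36 (I(B, t) = 1/(-12 + 6*8) = 1/(-12 + 48) = 1/36)
28224/22930 + 35769/I(w, 163) = 28224/22930 + 35769/(1/36) = 28224*(1/22930) + 35769*36 = 14112/11465 + 1287684 = 14763311172/11465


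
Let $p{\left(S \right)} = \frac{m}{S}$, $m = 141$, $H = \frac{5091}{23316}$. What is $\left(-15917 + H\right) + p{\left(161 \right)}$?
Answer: $- \frac{19915445695}{1251292} \approx -15916.0$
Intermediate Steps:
$H = \frac{1697}{7772}$ ($H = 5091 \cdot \frac{1}{23316} = \frac{1697}{7772} \approx 0.21835$)
$p{\left(S \right)} = \frac{141}{S}$
$\left(-15917 + H\right) + p{\left(161 \right)} = \left(-15917 + \frac{1697}{7772}\right) + \frac{141}{161} = - \frac{123705227}{7772} + 141 \cdot \frac{1}{161} = - \frac{123705227}{7772} + \frac{141}{161} = - \frac{19915445695}{1251292}$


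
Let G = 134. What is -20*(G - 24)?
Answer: -2200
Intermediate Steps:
-20*(G - 24) = -20*(134 - 24) = -20*110 = -2200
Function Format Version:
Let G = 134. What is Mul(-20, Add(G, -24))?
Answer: -2200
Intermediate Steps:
Mul(-20, Add(G, -24)) = Mul(-20, Add(134, -24)) = Mul(-20, 110) = -2200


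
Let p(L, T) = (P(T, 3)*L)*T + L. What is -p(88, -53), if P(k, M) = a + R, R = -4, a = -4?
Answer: -37400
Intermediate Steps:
P(k, M) = -8 (P(k, M) = -4 - 4 = -8)
p(L, T) = L - 8*L*T (p(L, T) = (-8*L)*T + L = -8*L*T + L = L - 8*L*T)
-p(88, -53) = -88*(1 - 8*(-53)) = -88*(1 + 424) = -88*425 = -1*37400 = -37400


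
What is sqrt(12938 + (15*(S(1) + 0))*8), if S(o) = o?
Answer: sqrt(13058) ≈ 114.27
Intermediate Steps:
sqrt(12938 + (15*(S(1) + 0))*8) = sqrt(12938 + (15*(1 + 0))*8) = sqrt(12938 + (15*1)*8) = sqrt(12938 + 15*8) = sqrt(12938 + 120) = sqrt(13058)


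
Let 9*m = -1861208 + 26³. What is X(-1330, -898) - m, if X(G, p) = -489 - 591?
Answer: 203768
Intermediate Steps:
X(G, p) = -1080
m = -204848 (m = (-1861208 + 26³)/9 = (-1861208 + 17576)/9 = (⅑)*(-1843632) = -204848)
X(-1330, -898) - m = -1080 - 1*(-204848) = -1080 + 204848 = 203768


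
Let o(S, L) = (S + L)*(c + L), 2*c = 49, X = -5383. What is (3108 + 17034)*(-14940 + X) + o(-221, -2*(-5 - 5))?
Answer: -818709621/2 ≈ -4.0935e+8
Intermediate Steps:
c = 49/2 (c = (½)*49 = 49/2 ≈ 24.500)
o(S, L) = (49/2 + L)*(L + S) (o(S, L) = (S + L)*(49/2 + L) = (L + S)*(49/2 + L) = (49/2 + L)*(L + S))
(3108 + 17034)*(-14940 + X) + o(-221, -2*(-5 - 5)) = (3108 + 17034)*(-14940 - 5383) + ((-2*(-5 - 5))² + 49*(-2*(-5 - 5))/2 + (49/2)*(-221) - 2*(-5 - 5)*(-221)) = 20142*(-20323) + ((-2*(-10))² + 49*(-2*(-10))/2 - 10829/2 - 2*(-10)*(-221)) = -409345866 + (20² + (49/2)*20 - 10829/2 + 20*(-221)) = -409345866 + (400 + 490 - 10829/2 - 4420) = -409345866 - 17889/2 = -818709621/2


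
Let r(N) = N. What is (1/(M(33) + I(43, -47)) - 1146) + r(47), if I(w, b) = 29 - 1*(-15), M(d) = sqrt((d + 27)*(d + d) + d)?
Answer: -205517/187 + sqrt(33)/187 ≈ -1099.0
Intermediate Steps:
M(d) = sqrt(d + 2*d*(27 + d)) (M(d) = sqrt((27 + d)*(2*d) + d) = sqrt(2*d*(27 + d) + d) = sqrt(d + 2*d*(27 + d)))
I(w, b) = 44 (I(w, b) = 29 + 15 = 44)
(1/(M(33) + I(43, -47)) - 1146) + r(47) = (1/(sqrt(33*(55 + 2*33)) + 44) - 1146) + 47 = (1/(sqrt(33*(55 + 66)) + 44) - 1146) + 47 = (1/(sqrt(33*121) + 44) - 1146) + 47 = (1/(sqrt(3993) + 44) - 1146) + 47 = (1/(11*sqrt(33) + 44) - 1146) + 47 = (1/(44 + 11*sqrt(33)) - 1146) + 47 = (-1146 + 1/(44 + 11*sqrt(33))) + 47 = -1099 + 1/(44 + 11*sqrt(33))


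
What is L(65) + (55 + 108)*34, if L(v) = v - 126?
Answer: 5481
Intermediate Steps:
L(v) = -126 + v
L(65) + (55 + 108)*34 = (-126 + 65) + (55 + 108)*34 = -61 + 163*34 = -61 + 5542 = 5481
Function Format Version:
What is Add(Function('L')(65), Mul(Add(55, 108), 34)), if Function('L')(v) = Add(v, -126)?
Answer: 5481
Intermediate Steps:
Function('L')(v) = Add(-126, v)
Add(Function('L')(65), Mul(Add(55, 108), 34)) = Add(Add(-126, 65), Mul(Add(55, 108), 34)) = Add(-61, Mul(163, 34)) = Add(-61, 5542) = 5481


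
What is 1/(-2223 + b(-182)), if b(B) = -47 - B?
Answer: -1/2088 ≈ -0.00047893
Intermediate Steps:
1/(-2223 + b(-182)) = 1/(-2223 + (-47 - 1*(-182))) = 1/(-2223 + (-47 + 182)) = 1/(-2223 + 135) = 1/(-2088) = -1/2088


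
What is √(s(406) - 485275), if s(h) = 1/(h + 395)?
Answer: I*√34594769386/267 ≈ 696.62*I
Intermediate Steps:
s(h) = 1/(395 + h)
√(s(406) - 485275) = √(1/(395 + 406) - 485275) = √(1/801 - 485275) = √(-388705274/801) = I*√34594769386/267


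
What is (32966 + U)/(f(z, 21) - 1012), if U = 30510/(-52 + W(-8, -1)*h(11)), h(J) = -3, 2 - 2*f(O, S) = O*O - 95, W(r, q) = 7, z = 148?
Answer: -4752016/1739663 ≈ -2.7316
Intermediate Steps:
f(O, S) = 97/2 - O²/2 (f(O, S) = 1 - (O*O - 95)/2 = 1 - (O² - 95)/2 = 1 - (-95 + O²)/2 = 1 + (95/2 - O²/2) = 97/2 - O²/2)
U = -30510/73 (U = 30510/(-52 + 7*(-3)) = 30510/(-52 - 21) = 30510/(-73) = 30510*(-1/73) = -30510/73 ≈ -417.95)
(32966 + U)/(f(z, 21) - 1012) = (32966 - 30510/73)/((97/2 - ½*148²) - 1012) = 2376008/(73*((97/2 - ½*21904) - 1012)) = 2376008/(73*((97/2 - 10952) - 1012)) = 2376008/(73*(-21807/2 - 1012)) = 2376008/(73*(-23831/2)) = (2376008/73)*(-2/23831) = -4752016/1739663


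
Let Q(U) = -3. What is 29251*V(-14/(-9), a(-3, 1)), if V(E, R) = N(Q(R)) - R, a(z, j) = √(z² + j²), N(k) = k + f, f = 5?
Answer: 58502 - 29251*√10 ≈ -33998.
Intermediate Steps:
N(k) = 5 + k (N(k) = k + 5 = 5 + k)
a(z, j) = √(j² + z²)
V(E, R) = 2 - R (V(E, R) = (5 - 3) - R = 2 - R)
29251*V(-14/(-9), a(-3, 1)) = 29251*(2 - √(1² + (-3)²)) = 29251*(2 - √(1 + 9)) = 29251*(2 - √10) = 58502 - 29251*√10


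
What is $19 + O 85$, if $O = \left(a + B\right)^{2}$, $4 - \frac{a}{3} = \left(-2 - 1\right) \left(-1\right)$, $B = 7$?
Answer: $8519$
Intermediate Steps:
$a = 3$ ($a = 12 - 3 \left(-2 - 1\right) \left(-1\right) = 12 - 3 \left(\left(-3\right) \left(-1\right)\right) = 12 - 9 = 3$)
$O = 100$ ($O = \left(3 + 7\right)^{2} = 10^{2} = 100$)
$19 + O 85 = 19 + 100 \cdot 85 = 19 + 8500 = 8519$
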